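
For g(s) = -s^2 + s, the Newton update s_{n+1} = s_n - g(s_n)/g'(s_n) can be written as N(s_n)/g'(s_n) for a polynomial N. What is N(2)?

g'(s) = -2s + 1.
N(s) = s·g'(s) - g(s) = s·(-2s + 1) - (-s^2 + s) = -s^2.
N(2) = -4.

-4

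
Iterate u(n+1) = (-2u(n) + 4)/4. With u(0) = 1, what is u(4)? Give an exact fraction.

u(1) = (-2·1 + 4)/4 = 1/2.
u(2) = (-2·(1/2) + 4)/4 = 3/4.
u(3) = (-2·(3/4) + 4)/4 = 5/8.
u(4) = (-2·(5/8) + 4)/4 = 11/16.

11/16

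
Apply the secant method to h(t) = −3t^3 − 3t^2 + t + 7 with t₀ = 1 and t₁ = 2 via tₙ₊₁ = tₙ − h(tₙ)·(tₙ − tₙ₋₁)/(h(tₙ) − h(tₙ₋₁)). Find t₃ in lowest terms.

h(1) = 2, h(2) = −27. t₂ = 2 − (−27)·(2 − 1)/((−27) − 2) = 31/29.
h(2) = −27, h(31/29) = 23814/24389. t₃ = (31/29) − (23814/24389)·((31/29) − 2)/((23814/24389) − (−27)) = 27835/25271.

27835/25271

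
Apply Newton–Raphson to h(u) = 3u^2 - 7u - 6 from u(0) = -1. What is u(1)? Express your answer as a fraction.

h'(u) = 6u - 7.
h(-1) = 4, h'(-1) = -13, so u(1) = (-1) - 4/(-13) = -9/13.

-9/13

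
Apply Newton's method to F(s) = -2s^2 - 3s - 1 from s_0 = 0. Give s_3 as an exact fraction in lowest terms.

F'(s) = -4s - 3.
F(0) = -1, F'(0) = -3, so s_1 = 0 - (-1)/(-3) = -1/3.
F(-1/3) = -2/9, F'(-1/3) = -5/3, so s_2 = (-1/3) - (-2/9)/(-5/3) = -7/15.
F(-7/15) = -8/225, F'(-7/15) = -17/15, so s_3 = (-7/15) - (-8/225)/(-17/15) = -127/255.

-127/255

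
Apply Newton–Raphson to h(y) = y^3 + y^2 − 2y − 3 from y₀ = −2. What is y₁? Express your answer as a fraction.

h'(y) = 3y^2 + 2y − 2.
h(−2) = −3, h'(−2) = 6, so y₁ = (−2) − (−3)/6 = −3/2.

−3/2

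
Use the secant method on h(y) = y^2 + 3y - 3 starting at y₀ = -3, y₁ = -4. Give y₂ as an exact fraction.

h(-3) = -3, h(-4) = 1. y₂ = (-4) - 1·((-4) - (-3))/(1 - (-3)) = -15/4.

-15/4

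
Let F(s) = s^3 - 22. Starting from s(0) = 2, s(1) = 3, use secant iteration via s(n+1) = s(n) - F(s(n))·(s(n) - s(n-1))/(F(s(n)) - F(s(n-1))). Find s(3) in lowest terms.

F(2) = -14, F(3) = 5. s(2) = 3 - 5·(3 - 2)/(5 - (-14)) = 52/19.
F(3) = 5, F(52/19) = -10290/6859. s(3) = (52/19) - (-10290/6859)·((52/19) - 3)/((-10290/6859) - 5) = 24946/8917.

24946/8917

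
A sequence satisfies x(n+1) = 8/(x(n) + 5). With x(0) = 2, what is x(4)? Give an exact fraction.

x(1) = 8/(2 + 5) = 8/7.
x(2) = 8/(8/7 + 5) = 56/43.
x(3) = 8/(56/43 + 5) = 344/271.
x(4) = 8/(344/271 + 5) = 2168/1699.

2168/1699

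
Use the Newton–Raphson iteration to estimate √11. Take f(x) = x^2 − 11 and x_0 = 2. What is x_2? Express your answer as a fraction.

401/120

f'(x) = 2x.
f(2) = −7, f'(2) = 4, so x_1 = 2 − (−7)/4 = 15/4.
f(15/4) = 49/16, f'(15/4) = 15/2, so x_2 = (15/4) − (49/16)/(15/2) = 401/120.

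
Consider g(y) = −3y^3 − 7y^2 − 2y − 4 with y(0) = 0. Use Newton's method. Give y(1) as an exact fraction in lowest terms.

−2

g'(y) = −9y^2 − 14y − 2.
g(0) = −4, g'(0) = −2, so y(1) = 0 − (−4)/(−2) = −2.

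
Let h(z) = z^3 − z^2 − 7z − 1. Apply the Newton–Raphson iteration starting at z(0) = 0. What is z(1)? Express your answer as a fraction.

−1/7

h'(z) = 3z^2 − 2z − 7.
h(0) = −1, h'(0) = −7, so z(1) = 0 − (−1)/(−7) = −1/7.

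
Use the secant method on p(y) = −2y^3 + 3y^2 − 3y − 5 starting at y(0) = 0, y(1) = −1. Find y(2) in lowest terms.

p(0) = −5, p(−1) = 3. y(2) = (−1) − 3·((−1) − 0)/(3 − (−5)) = −5/8.

−5/8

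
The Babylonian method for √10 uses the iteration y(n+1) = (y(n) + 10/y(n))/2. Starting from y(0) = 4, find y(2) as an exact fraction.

y(1) = (4 + 10/4)/2 = 13/4.
y(2) = (13/4 + 10/(13/4))/2 = 329/104.

329/104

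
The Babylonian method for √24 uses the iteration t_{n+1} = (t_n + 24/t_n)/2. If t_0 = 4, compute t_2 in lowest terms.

t_1 = (4 + 24/4)/2 = 5.
t_2 = (5 + 24/5)/2 = 49/10.

49/10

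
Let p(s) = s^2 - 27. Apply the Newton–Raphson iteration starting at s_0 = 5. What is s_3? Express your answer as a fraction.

3650401/702520

p'(s) = 2s.
p(5) = -2, p'(5) = 10, so s_1 = 5 - (-2)/10 = 26/5.
p(26/5) = 1/25, p'(26/5) = 52/5, so s_2 = (26/5) - (1/25)/(52/5) = 1351/260.
p(1351/260) = 1/67600, p'(1351/260) = 1351/130, so s_3 = (1351/260) - (1/67600)/(1351/130) = 3650401/702520.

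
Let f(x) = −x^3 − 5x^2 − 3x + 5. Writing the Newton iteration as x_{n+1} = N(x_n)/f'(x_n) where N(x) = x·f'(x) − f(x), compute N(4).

f'(x) = −3x^2 − 10x − 3.
N(x) = x·f'(x) − f(x) = x·(−3x^2 − 10x − 3) − (−x^3 − 5x^2 − 3x + 5) = −2x^3 − 5x^2 − 5.
N(4) = −213.

−213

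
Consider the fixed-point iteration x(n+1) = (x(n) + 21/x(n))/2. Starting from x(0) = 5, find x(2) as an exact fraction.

x(1) = (5 + 21/5)/2 = 23/5.
x(2) = (23/5 + 21/(23/5))/2 = 527/115.

527/115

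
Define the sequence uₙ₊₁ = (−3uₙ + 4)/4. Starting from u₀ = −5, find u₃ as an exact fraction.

187/64

u₁ = (−3·(−5) + 4)/4 = 19/4.
u₂ = (−3·(19/4) + 4)/4 = −41/16.
u₃ = (−3·(−41/16) + 4)/4 = 187/64.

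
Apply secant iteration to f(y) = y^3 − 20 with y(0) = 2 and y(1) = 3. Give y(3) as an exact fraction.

f(2) = −12, f(3) = 7. y(2) = 3 − 7·(3 − 2)/(7 − (−12)) = 50/19.
f(3) = 7, f(50/19) = −12180/6859. y(3) = (50/19) − (−12180/6859)·((50/19) − 3)/((−12180/6859) − 7) = 23270/8599.

23270/8599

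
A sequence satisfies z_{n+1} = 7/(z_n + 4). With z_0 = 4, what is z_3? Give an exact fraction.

z_1 = 7/(4 + 4) = 7/8.
z_2 = 7/(7/8 + 4) = 56/39.
z_3 = 7/(56/39 + 4) = 273/212.

273/212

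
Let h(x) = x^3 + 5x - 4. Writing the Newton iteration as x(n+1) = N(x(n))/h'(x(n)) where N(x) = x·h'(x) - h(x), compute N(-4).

-124

h'(x) = 3x^2 + 5.
N(x) = x·h'(x) - h(x) = x·(3x^2 + 5) - (x^3 + 5x - 4) = 2x^3 + 4.
N(-4) = -124.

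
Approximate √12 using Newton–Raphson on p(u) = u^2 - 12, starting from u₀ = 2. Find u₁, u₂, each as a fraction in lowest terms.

u₁ = 4, u₂ = 7/2

p'(u) = 2u.
p(2) = -8, p'(2) = 4, so u₁ = 2 - (-8)/4 = 4.
p(4) = 4, p'(4) = 8, so u₂ = 4 - 4/8 = 7/2.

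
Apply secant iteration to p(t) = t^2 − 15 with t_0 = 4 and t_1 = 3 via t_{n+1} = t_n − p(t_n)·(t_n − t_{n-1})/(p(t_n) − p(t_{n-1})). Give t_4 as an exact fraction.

p(4) = 1, p(3) = −6. t_2 = 3 − (−6)·(3 − 4)/((−6) − 1) = 27/7.
p(3) = −6, p(27/7) = −6/49. t_3 = (27/7) − (−6/49)·((27/7) − 3)/((−6/49) − (−6)) = 31/8.
p(27/7) = −6/49, p(31/8) = 1/64. t_4 = (31/8) − (1/64)·((31/8) − (27/7))/((1/64) − (−6/49)) = 1677/433.

1677/433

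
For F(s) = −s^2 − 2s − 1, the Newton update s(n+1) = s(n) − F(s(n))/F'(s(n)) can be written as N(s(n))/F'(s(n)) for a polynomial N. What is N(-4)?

F'(s) = −2s − 2.
N(s) = s·F'(s) − F(s) = s·(−2s − 2) − (−s^2 − 2s − 1) = −s^2 + 1.
N(-4) = −15.

−15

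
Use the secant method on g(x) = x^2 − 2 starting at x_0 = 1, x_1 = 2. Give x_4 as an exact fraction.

g(1) = −1, g(2) = 2. x_2 = 2 − 2·(2 − 1)/(2 − (−1)) = 4/3.
g(2) = 2, g(4/3) = −2/9. x_3 = (4/3) − (−2/9)·((4/3) − 2)/((−2/9) − 2) = 7/5.
g(4/3) = −2/9, g(7/5) = −1/25. x_4 = (7/5) − (−1/25)·((7/5) − (4/3))/((−1/25) − (−2/9)) = 58/41.

58/41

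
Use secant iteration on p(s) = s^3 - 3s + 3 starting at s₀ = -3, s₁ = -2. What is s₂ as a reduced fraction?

p(-3) = -15, p(-2) = 1. s₂ = (-2) - 1·((-2) - (-3))/(1 - (-15)) = -33/16.

-33/16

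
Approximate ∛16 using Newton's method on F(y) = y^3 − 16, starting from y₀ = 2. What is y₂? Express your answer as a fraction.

F'(y) = 3y^2.
F(2) = −8, F'(2) = 12, so y₁ = 2 − (−8)/12 = 8/3.
F(8/3) = 80/27, F'(8/3) = 64/3, so y₂ = (8/3) − (80/27)/(64/3) = 91/36.

91/36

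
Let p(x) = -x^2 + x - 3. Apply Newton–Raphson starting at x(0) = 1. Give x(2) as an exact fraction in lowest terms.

p'(x) = -2x + 1.
p(1) = -3, p'(1) = -1, so x(1) = 1 - (-3)/(-1) = -2.
p(-2) = -9, p'(-2) = 5, so x(2) = (-2) - (-9)/5 = -1/5.

-1/5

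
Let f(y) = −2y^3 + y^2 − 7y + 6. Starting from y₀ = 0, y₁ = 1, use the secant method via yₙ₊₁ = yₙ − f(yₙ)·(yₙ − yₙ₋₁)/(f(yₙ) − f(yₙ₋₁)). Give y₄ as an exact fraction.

f(0) = 6, f(1) = −2. y₂ = 1 − (−2)·(1 − 0)/((−2) − 6) = 3/4.
f(1) = −2, f(3/4) = 15/32. y₃ = (3/4) − (15/32)·((3/4) − 1)/((15/32) − (−2)) = 63/79.
f(3/4) = 15/32, f(63/79) = 19410/493039. y₄ = (63/79) − (19410/493039)·((63/79) − (3/4))/((19410/493039) − (15/32)) = 362127/451631.

362127/451631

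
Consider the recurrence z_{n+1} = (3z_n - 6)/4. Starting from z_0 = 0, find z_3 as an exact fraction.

z_1 = (3·0 - 6)/4 = -3/2.
z_2 = (3·(-3/2) - 6)/4 = -21/8.
z_3 = (3·(-21/8) - 6)/4 = -111/32.

-111/32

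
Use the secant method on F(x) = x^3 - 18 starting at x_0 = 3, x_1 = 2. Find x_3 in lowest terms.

F(3) = 9, F(2) = -10. x_2 = 2 - (-10)·(2 - 3)/((-10) - 9) = 48/19.
F(2) = -10, F(48/19) = -12870/6859. x_3 = (48/19) - (-12870/6859)·((48/19) - 2)/((-12870/6859) - (-10)) = 7377/2786.

7377/2786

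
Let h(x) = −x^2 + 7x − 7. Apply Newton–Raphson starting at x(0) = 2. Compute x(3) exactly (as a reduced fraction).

139/115

h'(x) = −2x + 7.
h(2) = 3, h'(2) = 3, so x(1) = 2 − 3/3 = 1.
h(1) = −1, h'(1) = 5, so x(2) = 1 − (−1)/5 = 6/5.
h(6/5) = −1/25, h'(6/5) = 23/5, so x(3) = (6/5) − (−1/25)/(23/5) = 139/115.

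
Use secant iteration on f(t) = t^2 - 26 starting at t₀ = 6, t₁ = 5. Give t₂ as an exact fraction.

56/11

f(6) = 10, f(5) = -1. t₂ = 5 - (-1)·(5 - 6)/((-1) - 10) = 56/11.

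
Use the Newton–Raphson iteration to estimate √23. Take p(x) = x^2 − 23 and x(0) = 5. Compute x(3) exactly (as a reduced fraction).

2649601/552480

p'(x) = 2x.
p(5) = 2, p'(5) = 10, so x(1) = 5 − 2/10 = 24/5.
p(24/5) = 1/25, p'(24/5) = 48/5, so x(2) = (24/5) − (1/25)/(48/5) = 1151/240.
p(1151/240) = 1/57600, p'(1151/240) = 1151/120, so x(3) = (1151/240) − (1/57600)/(1151/120) = 2649601/552480.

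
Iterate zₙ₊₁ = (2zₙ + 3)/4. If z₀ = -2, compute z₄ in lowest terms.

41/32

z₁ = (2·(-2) + 3)/4 = -1/4.
z₂ = (2·(-1/4) + 3)/4 = 5/8.
z₃ = (2·(5/8) + 3)/4 = 17/16.
z₄ = (2·(17/16) + 3)/4 = 41/32.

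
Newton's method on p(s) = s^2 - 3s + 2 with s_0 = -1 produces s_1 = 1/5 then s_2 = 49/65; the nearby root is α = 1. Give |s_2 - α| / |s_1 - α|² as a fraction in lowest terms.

5/13

s_1 - α = 1/5 - 1 = -4/5, so |s_1 - α| = 4/5.
s_2 - α = 49/65 - 1 = -16/65, so |s_2 - α| = 16/65.
|s_1 - α|² = 16/25.
Ratio = (16/65) / (16/25) = 5/13.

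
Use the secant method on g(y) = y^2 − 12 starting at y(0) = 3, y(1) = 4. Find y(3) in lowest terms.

g(3) = −3, g(4) = 4. y(2) = 4 − 4·(4 − 3)/(4 − (−3)) = 24/7.
g(4) = 4, g(24/7) = −12/49. y(3) = (24/7) − (−12/49)·((24/7) − 4)/((−12/49) − 4) = 45/13.

45/13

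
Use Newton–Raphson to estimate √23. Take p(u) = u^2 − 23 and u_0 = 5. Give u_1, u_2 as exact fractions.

u_1 = 24/5, u_2 = 1151/240

p'(u) = 2u.
p(5) = 2, p'(5) = 10, so u_1 = 5 − 2/10 = 24/5.
p(24/5) = 1/25, p'(24/5) = 48/5, so u_2 = (24/5) − (1/25)/(48/5) = 1151/240.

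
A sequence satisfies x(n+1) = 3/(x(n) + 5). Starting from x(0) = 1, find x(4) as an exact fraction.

x(1) = 3/(1 + 5) = 1/2.
x(2) = 3/(1/2 + 5) = 6/11.
x(3) = 3/(6/11 + 5) = 33/61.
x(4) = 3/(33/61 + 5) = 183/338.

183/338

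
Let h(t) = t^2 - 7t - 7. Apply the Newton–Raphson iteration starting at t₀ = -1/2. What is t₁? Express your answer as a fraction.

-29/32

h'(t) = 2t - 7.
h(-1/2) = -13/4, h'(-1/2) = -8, so t₁ = (-1/2) - (-13/4)/(-8) = -29/32.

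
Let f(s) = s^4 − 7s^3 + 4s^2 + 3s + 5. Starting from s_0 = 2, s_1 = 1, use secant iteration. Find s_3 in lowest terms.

17995/11136

f(2) = −13, f(1) = 6. s_2 = 1 − 6·(1 − 2)/(6 − (−13)) = 25/19.
f(1) = 6, f(25/19) = 381030/130321. s_3 = (25/19) − (381030/130321)·((25/19) − 1)/((381030/130321) − 6) = 17995/11136.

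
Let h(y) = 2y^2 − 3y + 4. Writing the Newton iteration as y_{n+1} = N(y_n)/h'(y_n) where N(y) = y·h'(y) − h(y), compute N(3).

h'(y) = 4y − 3.
N(y) = y·h'(y) − h(y) = y·(4y − 3) − (2y^2 − 3y + 4) = 2y^2 − 4.
N(3) = 14.

14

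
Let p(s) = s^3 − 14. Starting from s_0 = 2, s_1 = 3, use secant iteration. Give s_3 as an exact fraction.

18386/7693

p(2) = −6, p(3) = 13. s_2 = 3 − 13·(3 − 2)/(13 − (−6)) = 44/19.
p(3) = 13, p(44/19) = −10842/6859. s_3 = (44/19) − (−10842/6859)·((44/19) − 3)/((−10842/6859) − 13) = 18386/7693.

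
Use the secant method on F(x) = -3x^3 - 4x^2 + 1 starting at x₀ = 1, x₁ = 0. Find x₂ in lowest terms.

F(1) = -6, F(0) = 1. x₂ = 0 - 1·(0 - 1)/(1 - (-6)) = 1/7.

1/7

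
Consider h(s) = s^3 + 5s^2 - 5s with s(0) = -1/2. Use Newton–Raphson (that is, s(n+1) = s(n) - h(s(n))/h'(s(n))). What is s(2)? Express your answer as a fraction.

h'(s) = 3s^2 + 10s - 5.
h(-1/2) = 29/8, h'(-1/2) = -37/4, so s(1) = (-1/2) - (29/8)/(-37/4) = -4/37.
h(-4/37) = 30276/50653, h'(-4/37) = -8277/1369, so s(2) = (-4/37) - (30276/50653)/(-8277/1369) = -944/102083.

-944/102083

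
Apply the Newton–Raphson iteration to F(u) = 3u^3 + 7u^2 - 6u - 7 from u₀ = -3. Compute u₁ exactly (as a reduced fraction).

F'(u) = 9u^2 + 14u - 6.
F(-3) = -7, F'(-3) = 33, so u₁ = (-3) - (-7)/33 = -92/33.

-92/33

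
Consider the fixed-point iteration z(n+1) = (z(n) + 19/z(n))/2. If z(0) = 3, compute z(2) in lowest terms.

367/84

z(1) = (3 + 19/3)/2 = 14/3.
z(2) = (14/3 + 19/(14/3))/2 = 367/84.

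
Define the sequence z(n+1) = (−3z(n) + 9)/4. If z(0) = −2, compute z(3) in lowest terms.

z(1) = (−3·(−2) + 9)/4 = 15/4.
z(2) = (−3·(15/4) + 9)/4 = −9/16.
z(3) = (−3·(−9/16) + 9)/4 = 171/64.

171/64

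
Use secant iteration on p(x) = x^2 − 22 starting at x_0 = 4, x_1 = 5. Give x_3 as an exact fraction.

136/29

p(4) = −6, p(5) = 3. x_2 = 5 − 3·(5 − 4)/(3 − (−6)) = 14/3.
p(5) = 3, p(14/3) = −2/9. x_3 = (14/3) − (−2/9)·((14/3) − 5)/((−2/9) − 3) = 136/29.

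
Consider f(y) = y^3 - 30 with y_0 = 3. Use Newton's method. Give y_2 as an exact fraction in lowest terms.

f'(y) = 3y^2.
f(3) = -3, f'(3) = 27, so y_1 = 3 - (-3)/27 = 28/9.
f(28/9) = 82/729, f'(28/9) = 784/27, so y_2 = (28/9) - (82/729)/(784/27) = 32887/10584.

32887/10584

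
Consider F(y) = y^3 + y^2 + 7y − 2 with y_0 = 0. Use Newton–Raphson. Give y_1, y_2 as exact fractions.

F'(y) = 3y^2 + 2y + 7.
F(0) = −2, F'(0) = 7, so y_1 = 0 − (−2)/7 = 2/7.
F(2/7) = 36/343, F'(2/7) = 383/49, so y_2 = (2/7) − (36/343)/(383/49) = 730/2681.

y_1 = 2/7, y_2 = 730/2681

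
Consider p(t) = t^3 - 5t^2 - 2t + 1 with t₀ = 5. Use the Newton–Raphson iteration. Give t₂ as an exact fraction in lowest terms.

2032841/380650

p'(t) = 3t^2 - 10t - 2.
p(5) = -9, p'(5) = 23, so t₁ = 5 - (-9)/23 = 124/23.
p(124/23) = 19359/12167, p'(124/23) = 16550/529, so t₂ = (124/23) - (19359/12167)/(16550/529) = 2032841/380650.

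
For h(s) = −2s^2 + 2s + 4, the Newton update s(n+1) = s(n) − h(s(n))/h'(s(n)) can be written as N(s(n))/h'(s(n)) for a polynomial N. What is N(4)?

−36

h'(s) = −4s + 2.
N(s) = s·h'(s) − h(s) = s·(−4s + 2) − (−2s^2 + 2s + 4) = −2s^2 − 4.
N(4) = −36.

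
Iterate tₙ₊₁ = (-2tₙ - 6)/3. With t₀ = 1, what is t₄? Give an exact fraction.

t₁ = (-2·1 - 6)/3 = -8/3.
t₂ = (-2·(-8/3) - 6)/3 = -2/9.
t₃ = (-2·(-2/9) - 6)/3 = -50/27.
t₄ = (-2·(-50/27) - 6)/3 = -62/81.

-62/81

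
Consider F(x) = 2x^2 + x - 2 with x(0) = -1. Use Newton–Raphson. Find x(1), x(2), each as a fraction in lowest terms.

x(1) = -4/3, x(2) = -50/39

F'(x) = 4x + 1.
F(-1) = -1, F'(-1) = -3, so x(1) = (-1) - (-1)/(-3) = -4/3.
F(-4/3) = 2/9, F'(-4/3) = -13/3, so x(2) = (-4/3) - (2/9)/(-13/3) = -50/39.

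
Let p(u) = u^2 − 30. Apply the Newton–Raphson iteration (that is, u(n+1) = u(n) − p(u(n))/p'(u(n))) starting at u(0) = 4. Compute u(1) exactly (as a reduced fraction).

23/4

p'(u) = 2u.
p(4) = −14, p'(4) = 8, so u(1) = 4 − (−14)/8 = 23/4.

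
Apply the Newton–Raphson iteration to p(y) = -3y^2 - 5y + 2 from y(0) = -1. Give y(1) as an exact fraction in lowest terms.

p'(y) = -6y - 5.
p(-1) = 4, p'(-1) = 1, so y(1) = (-1) - 4/1 = -5.

-5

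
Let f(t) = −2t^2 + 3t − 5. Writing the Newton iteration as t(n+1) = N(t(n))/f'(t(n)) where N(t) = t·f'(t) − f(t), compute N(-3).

−13

f'(t) = −4t + 3.
N(t) = t·f'(t) − f(t) = t·(−4t + 3) − (−2t^2 + 3t − 5) = −2t^2 + 5.
N(-3) = −13.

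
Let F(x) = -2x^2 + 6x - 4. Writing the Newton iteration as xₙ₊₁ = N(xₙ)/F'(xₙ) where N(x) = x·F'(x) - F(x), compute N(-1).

2

F'(x) = -4x + 6.
N(x) = x·F'(x) - F(x) = x·(-4x + 6) - (-2x^2 + 6x - 4) = -2x^2 + 4.
N(-1) = 2.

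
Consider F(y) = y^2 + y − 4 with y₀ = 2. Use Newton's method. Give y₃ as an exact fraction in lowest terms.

F'(y) = 2y + 1.
F(2) = 2, F'(2) = 5, so y₁ = 2 − 2/5 = 8/5.
F(8/5) = 4/25, F'(8/5) = 21/5, so y₂ = (8/5) − (4/25)/(21/5) = 164/105.
F(164/105) = 16/11025, F'(164/105) = 433/105, so y₃ = (164/105) − (16/11025)/(433/105) = 70996/45465.

70996/45465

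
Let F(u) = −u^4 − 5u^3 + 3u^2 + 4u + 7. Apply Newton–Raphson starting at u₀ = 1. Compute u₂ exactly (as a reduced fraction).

F'(u) = −4u^3 − 15u^2 + 6u + 4.
F(1) = 8, F'(1) = −9, so u₁ = 1 − 8/(−9) = 17/9.
F(17/9) = −138880/6561, F'(17/9) = −47489/729, so u₂ = (17/9) − (−138880/6561)/(−47489/729) = 222811/142467.

222811/142467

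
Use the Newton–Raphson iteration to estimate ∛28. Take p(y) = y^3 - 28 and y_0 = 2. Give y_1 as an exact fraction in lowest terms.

11/3

p'(y) = 3y^2.
p(2) = -20, p'(2) = 12, so y_1 = 2 - (-20)/12 = 11/3.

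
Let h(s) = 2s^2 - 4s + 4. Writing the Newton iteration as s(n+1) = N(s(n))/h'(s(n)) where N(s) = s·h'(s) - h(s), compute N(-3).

14

h'(s) = 4s - 4.
N(s) = s·h'(s) - h(s) = s·(4s - 4) - (2s^2 - 4s + 4) = 2s^2 - 4.
N(-3) = 14.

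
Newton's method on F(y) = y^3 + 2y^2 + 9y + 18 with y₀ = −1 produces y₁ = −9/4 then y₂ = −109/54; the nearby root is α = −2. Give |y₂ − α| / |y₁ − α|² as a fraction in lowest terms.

y₁ − α = −9/4 − (−2) = −9/4 + 2 = −1/4, so |y₁ − α| = 1/4.
y₂ − α = −109/54 − (−2) = −109/54 + 2 = −1/54, so |y₂ − α| = 1/54.
|y₁ − α|² = 1/16.
Ratio = (1/54) / (1/16) = 8/27.

8/27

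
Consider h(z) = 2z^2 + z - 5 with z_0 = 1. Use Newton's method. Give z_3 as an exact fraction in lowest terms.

h'(z) = 4z + 1.
h(1) = -2, h'(1) = 5, so z_1 = 1 - (-2)/5 = 7/5.
h(7/5) = 8/25, h'(7/5) = 33/5, so z_2 = (7/5) - (8/25)/(33/5) = 223/165.
h(223/165) = 128/27225, h'(223/165) = 1057/165, so z_3 = (223/165) - (128/27225)/(1057/165) = 235583/174405.

235583/174405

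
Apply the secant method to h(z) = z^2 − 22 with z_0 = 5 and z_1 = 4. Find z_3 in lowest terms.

h(5) = 3, h(4) = −6. z_2 = 4 − (−6)·(4 − 5)/((−6) − 3) = 14/3.
h(4) = −6, h(14/3) = −2/9. z_3 = (14/3) − (−2/9)·((14/3) − 4)/((−2/9) − (−6)) = 61/13.

61/13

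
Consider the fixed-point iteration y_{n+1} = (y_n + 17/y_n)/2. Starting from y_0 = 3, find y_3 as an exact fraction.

25889/6279

y_1 = (3 + 17/3)/2 = 13/3.
y_2 = (13/3 + 17/(13/3))/2 = 161/39.
y_3 = (161/39 + 17/(161/39))/2 = 25889/6279.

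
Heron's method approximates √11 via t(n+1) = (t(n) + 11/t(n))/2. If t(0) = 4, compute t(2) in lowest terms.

t(1) = (4 + 11/4)/2 = 27/8.
t(2) = (27/8 + 11/(27/8))/2 = 1433/432.

1433/432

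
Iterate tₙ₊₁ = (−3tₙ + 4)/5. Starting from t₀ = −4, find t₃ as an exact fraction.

184/125

t₁ = (−3·(−4) + 4)/5 = 16/5.
t₂ = (−3·(16/5) + 4)/5 = −28/25.
t₃ = (−3·(−28/25) + 4)/5 = 184/125.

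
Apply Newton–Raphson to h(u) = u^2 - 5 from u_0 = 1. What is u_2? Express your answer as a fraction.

h'(u) = 2u.
h(1) = -4, h'(1) = 2, so u_1 = 1 - (-4)/2 = 3.
h(3) = 4, h'(3) = 6, so u_2 = 3 - 4/6 = 7/3.

7/3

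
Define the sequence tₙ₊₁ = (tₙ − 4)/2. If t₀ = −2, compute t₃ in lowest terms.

−15/4

t₁ = ((−2) − 4)/2 = −3.
t₂ = ((−3) − 4)/2 = −7/2.
t₃ = ((−7/2) − 4)/2 = −15/4.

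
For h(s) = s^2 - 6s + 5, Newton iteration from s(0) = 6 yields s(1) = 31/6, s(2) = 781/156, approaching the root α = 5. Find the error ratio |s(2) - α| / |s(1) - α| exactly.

1/26

s(1) - α = 31/6 - 5 = 1/6, so |s(1) - α| = 1/6.
s(2) - α = 781/156 - 5 = 1/156, so |s(2) - α| = 1/156.
Ratio = (1/156) / (1/6) = 1/26.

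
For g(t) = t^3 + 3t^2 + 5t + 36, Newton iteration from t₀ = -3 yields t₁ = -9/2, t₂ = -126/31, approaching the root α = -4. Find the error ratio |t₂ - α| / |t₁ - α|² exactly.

t₁ - α = -9/2 - (-4) = -9/2 + 4 = -1/2, so |t₁ - α| = 1/2.
t₂ - α = -126/31 - (-4) = -126/31 + 4 = -2/31, so |t₂ - α| = 2/31.
|t₁ - α|² = 1/4.
Ratio = (2/31) / (1/4) = 8/31.

8/31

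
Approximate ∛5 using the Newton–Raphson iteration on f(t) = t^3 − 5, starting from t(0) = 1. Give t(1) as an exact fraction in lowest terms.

7/3

f'(t) = 3t^2.
f(1) = −4, f'(1) = 3, so t(1) = 1 − (−4)/3 = 7/3.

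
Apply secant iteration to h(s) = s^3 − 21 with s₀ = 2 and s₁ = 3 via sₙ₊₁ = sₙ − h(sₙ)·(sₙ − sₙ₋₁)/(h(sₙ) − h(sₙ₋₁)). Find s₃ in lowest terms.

8035/2919

h(2) = −13, h(3) = 6. s₂ = 3 − 6·(3 − 2)/(6 − (−13)) = 51/19.
h(3) = 6, h(51/19) = −11388/6859. s₃ = (51/19) − (−11388/6859)·((51/19) − 3)/((−11388/6859) − 6) = 8035/2919.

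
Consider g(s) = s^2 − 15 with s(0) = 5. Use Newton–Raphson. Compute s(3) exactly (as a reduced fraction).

1921/496

g'(s) = 2s.
g(5) = 10, g'(5) = 10, so s(1) = 5 − 10/10 = 4.
g(4) = 1, g'(4) = 8, so s(2) = 4 − 1/8 = 31/8.
g(31/8) = 1/64, g'(31/8) = 31/4, so s(3) = (31/8) − (1/64)/(31/4) = 1921/496.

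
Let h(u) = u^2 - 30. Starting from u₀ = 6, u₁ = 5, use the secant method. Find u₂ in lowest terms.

h(6) = 6, h(5) = -5. u₂ = 5 - (-5)·(5 - 6)/((-5) - 6) = 60/11.

60/11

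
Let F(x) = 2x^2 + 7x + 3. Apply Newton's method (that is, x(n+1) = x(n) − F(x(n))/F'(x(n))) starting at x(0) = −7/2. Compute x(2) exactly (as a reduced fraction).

F'(x) = 4x + 7.
F(−7/2) = 3, F'(−7/2) = −7, so x(1) = (−7/2) − 3/(−7) = −43/14.
F(−43/14) = 18/49, F'(−43/14) = −37/7, so x(2) = (−43/14) − (18/49)/(−37/7) = −1555/518.

−1555/518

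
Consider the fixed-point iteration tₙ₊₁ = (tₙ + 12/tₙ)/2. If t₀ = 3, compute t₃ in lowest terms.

18817/5432

t₁ = (3 + 12/3)/2 = 7/2.
t₂ = (7/2 + 12/(7/2))/2 = 97/28.
t₃ = (97/28 + 12/(97/28))/2 = 18817/5432.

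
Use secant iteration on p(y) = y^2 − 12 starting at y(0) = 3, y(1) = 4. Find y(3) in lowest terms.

45/13

p(3) = −3, p(4) = 4. y(2) = 4 − 4·(4 − 3)/(4 − (−3)) = 24/7.
p(4) = 4, p(24/7) = −12/49. y(3) = (24/7) − (−12/49)·((24/7) − 4)/((−12/49) − 4) = 45/13.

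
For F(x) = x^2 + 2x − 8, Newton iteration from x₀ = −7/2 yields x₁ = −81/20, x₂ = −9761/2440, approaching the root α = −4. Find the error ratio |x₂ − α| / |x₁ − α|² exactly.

10/61

x₁ − α = −81/20 − (−4) = −81/20 + 4 = −1/20, so |x₁ − α| = 1/20.
x₂ − α = −9761/2440 − (−4) = −9761/2440 + 4 = −1/2440, so |x₂ − α| = 1/2440.
|x₁ − α|² = 1/400.
Ratio = (1/2440) / (1/400) = 10/61.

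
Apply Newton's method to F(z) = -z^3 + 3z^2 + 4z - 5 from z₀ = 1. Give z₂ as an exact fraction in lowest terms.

2039/2380

F'(z) = -3z^2 + 6z + 4.
F(1) = 1, F'(1) = 7, so z₁ = 1 - 1/7 = 6/7.
F(6/7) = 1/343, F'(6/7) = 340/49, so z₂ = (6/7) - (1/343)/(340/49) = 2039/2380.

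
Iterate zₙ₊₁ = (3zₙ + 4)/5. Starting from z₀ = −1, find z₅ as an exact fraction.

z₁ = (3·(−1) + 4)/5 = 1/5.
z₂ = (3·(1/5) + 4)/5 = 23/25.
z₃ = (3·(23/25) + 4)/5 = 169/125.
z₄ = (3·(169/125) + 4)/5 = 1007/625.
z₅ = (3·(1007/625) + 4)/5 = 5521/3125.

5521/3125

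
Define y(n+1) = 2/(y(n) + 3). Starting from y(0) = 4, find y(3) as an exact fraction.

46/83

y(1) = 2/(4 + 3) = 2/7.
y(2) = 2/(2/7 + 3) = 14/23.
y(3) = 2/(14/23 + 3) = 46/83.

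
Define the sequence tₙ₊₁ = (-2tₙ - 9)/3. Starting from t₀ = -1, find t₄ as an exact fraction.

t₁ = (-2·(-1) - 9)/3 = -7/3.
t₂ = (-2·(-7/3) - 9)/3 = -13/9.
t₃ = (-2·(-13/9) - 9)/3 = -55/27.
t₄ = (-2·(-55/27) - 9)/3 = -133/81.

-133/81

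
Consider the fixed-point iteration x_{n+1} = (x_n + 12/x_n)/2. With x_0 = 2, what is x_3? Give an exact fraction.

97/28

x_1 = (2 + 12/2)/2 = 4.
x_2 = (4 + 12/4)/2 = 7/2.
x_3 = (7/2 + 12/(7/2))/2 = 97/28.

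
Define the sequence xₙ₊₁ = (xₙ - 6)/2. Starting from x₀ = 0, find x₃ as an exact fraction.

x₁ = (0 - 6)/2 = -3.
x₂ = ((-3) - 6)/2 = -9/2.
x₃ = ((-9/2) - 6)/2 = -21/4.

-21/4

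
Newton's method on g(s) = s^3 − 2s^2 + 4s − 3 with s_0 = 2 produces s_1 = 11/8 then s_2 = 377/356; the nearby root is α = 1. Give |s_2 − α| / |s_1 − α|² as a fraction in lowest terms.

s_1 − α = 11/8 − 1 = 3/8, so |s_1 − α| = 3/8.
s_2 − α = 377/356 − 1 = 21/356, so |s_2 − α| = 21/356.
|s_1 − α|² = 9/64.
Ratio = (21/356) / (9/64) = 112/267.

112/267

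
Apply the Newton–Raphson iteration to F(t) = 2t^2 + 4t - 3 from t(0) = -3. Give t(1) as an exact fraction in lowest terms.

-21/8

F'(t) = 4t + 4.
F(-3) = 3, F'(-3) = -8, so t(1) = (-3) - 3/(-8) = -21/8.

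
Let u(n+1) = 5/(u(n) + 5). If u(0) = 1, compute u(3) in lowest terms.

u(1) = 5/(1 + 5) = 5/6.
u(2) = 5/(5/6 + 5) = 6/7.
u(3) = 5/(6/7 + 5) = 35/41.

35/41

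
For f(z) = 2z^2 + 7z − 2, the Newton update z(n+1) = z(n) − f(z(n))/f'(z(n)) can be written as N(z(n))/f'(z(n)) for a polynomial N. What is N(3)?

f'(z) = 4z + 7.
N(z) = z·f'(z) − f(z) = z·(4z + 7) − (2z^2 + 7z − 2) = 2z^2 + 2.
N(3) = 20.

20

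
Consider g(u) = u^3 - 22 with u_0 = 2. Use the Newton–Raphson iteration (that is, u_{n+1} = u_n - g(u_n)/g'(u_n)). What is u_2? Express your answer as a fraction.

9235/3249

g'(u) = 3u^2.
g(2) = -14, g'(2) = 12, so u_1 = 2 - (-14)/12 = 19/6.
g(19/6) = 2107/216, g'(19/6) = 361/12, so u_2 = (19/6) - (2107/216)/(361/12) = 9235/3249.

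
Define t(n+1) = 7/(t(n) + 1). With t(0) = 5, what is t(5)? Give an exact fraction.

1022/531

t(1) = 7/(5 + 1) = 7/6.
t(2) = 7/(7/6 + 1) = 42/13.
t(3) = 7/(42/13 + 1) = 91/55.
t(4) = 7/(91/55 + 1) = 385/146.
t(5) = 7/(385/146 + 1) = 1022/531.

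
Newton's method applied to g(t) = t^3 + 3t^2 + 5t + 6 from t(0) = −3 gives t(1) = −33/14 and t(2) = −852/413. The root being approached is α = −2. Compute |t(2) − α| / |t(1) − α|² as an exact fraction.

t(1) − α = −33/14 − (−2) = −33/14 + 2 = −5/14, so |t(1) − α| = 5/14.
t(2) − α = −852/413 − (−2) = −852/413 + 2 = −26/413, so |t(2) − α| = 26/413.
|t(1) − α|² = 25/196.
Ratio = (26/413) / (25/196) = 728/1475.

728/1475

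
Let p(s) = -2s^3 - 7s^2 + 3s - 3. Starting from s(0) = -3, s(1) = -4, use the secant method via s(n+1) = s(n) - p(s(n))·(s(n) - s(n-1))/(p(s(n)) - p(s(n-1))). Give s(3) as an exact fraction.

-17415/4384

p(-3) = -21, p(-4) = 1. s(2) = (-4) - 1·((-4) - (-3))/(1 - (-21)) = -87/22.
p(-4) = 1, p(-87/22) = -861/1331. s(3) = (-87/22) - (-861/1331)·((-87/22) - (-4))/((-861/1331) - 1) = -17415/4384.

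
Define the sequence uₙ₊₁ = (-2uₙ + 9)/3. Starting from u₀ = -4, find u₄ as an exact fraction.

53/81

u₁ = (-2·(-4) + 9)/3 = 17/3.
u₂ = (-2·(17/3) + 9)/3 = -7/9.
u₃ = (-2·(-7/9) + 9)/3 = 95/27.
u₄ = (-2·(95/27) + 9)/3 = 53/81.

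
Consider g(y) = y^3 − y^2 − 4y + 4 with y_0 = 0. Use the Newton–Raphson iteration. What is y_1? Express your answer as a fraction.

1

g'(y) = 3y^2 − 2y − 4.
g(0) = 4, g'(0) = −4, so y_1 = 0 − 4/(−4) = 1.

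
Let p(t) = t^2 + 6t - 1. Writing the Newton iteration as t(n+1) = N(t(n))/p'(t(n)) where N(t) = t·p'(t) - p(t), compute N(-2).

p'(t) = 2t + 6.
N(t) = t·p'(t) - p(t) = t·(2t + 6) - (t^2 + 6t - 1) = t^2 + 1.
N(-2) = 5.

5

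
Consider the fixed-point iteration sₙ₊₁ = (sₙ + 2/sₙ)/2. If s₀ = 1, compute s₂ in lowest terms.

s₁ = (1 + 2/1)/2 = 3/2.
s₂ = (3/2 + 2/(3/2))/2 = 17/12.

17/12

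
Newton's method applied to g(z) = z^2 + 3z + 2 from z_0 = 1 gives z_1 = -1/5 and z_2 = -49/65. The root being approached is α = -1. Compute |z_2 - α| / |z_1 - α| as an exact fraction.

4/13

z_1 - α = -1/5 - (-1) = -1/5 + 1 = 4/5, so |z_1 - α| = 4/5.
z_2 - α = -49/65 - (-1) = -49/65 + 1 = 16/65, so |z_2 - α| = 16/65.
Ratio = (16/65) / (4/5) = 4/13.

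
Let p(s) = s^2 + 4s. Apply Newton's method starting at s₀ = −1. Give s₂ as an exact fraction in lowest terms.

p'(s) = 2s + 4.
p(−1) = −3, p'(−1) = 2, so s₁ = (−1) − (−3)/2 = 1/2.
p(1/2) = 9/4, p'(1/2) = 5, so s₂ = (1/2) − (9/4)/5 = 1/20.

1/20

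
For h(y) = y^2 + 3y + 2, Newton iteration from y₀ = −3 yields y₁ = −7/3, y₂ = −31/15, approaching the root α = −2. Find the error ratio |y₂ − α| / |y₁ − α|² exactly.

3/5

y₁ − α = −7/3 − (−2) = −7/3 + 2 = −1/3, so |y₁ − α| = 1/3.
y₂ − α = −31/15 − (−2) = −31/15 + 2 = −1/15, so |y₂ − α| = 1/15.
|y₁ − α|² = 1/9.
Ratio = (1/15) / (1/9) = 3/5.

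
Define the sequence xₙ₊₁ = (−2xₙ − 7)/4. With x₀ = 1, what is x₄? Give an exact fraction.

−33/32

x₁ = (−2·1 − 7)/4 = −9/4.
x₂ = (−2·(−9/4) − 7)/4 = −5/8.
x₃ = (−2·(−5/8) − 7)/4 = −23/16.
x₄ = (−2·(−23/16) − 7)/4 = −33/32.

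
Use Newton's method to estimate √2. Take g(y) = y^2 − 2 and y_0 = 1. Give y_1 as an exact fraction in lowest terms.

3/2

g'(y) = 2y.
g(1) = −1, g'(1) = 2, so y_1 = 1 − (−1)/2 = 3/2.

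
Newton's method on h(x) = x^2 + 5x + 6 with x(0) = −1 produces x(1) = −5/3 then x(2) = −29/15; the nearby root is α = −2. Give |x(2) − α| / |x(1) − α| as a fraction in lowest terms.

x(1) − α = −5/3 − (−2) = −5/3 + 2 = 1/3, so |x(1) − α| = 1/3.
x(2) − α = −29/15 − (−2) = −29/15 + 2 = 1/15, so |x(2) − α| = 1/15.
Ratio = (1/15) / (1/3) = 1/5.

1/5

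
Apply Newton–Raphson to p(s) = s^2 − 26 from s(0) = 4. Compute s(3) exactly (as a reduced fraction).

p'(s) = 2s.
p(4) = −10, p'(4) = 8, so s(1) = 4 − (−10)/8 = 21/4.
p(21/4) = 25/16, p'(21/4) = 21/2, so s(2) = (21/4) − (25/16)/(21/2) = 857/168.
p(857/168) = 625/28224, p'(857/168) = 857/84, so s(3) = (857/168) − (625/28224)/(857/84) = 1468273/287952.

1468273/287952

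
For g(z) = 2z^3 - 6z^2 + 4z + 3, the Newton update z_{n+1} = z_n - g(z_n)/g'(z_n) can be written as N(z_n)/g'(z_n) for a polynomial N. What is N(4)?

157

g'(z) = 6z^2 - 12z + 4.
N(z) = z·g'(z) - g(z) = z·(6z^2 - 12z + 4) - (2z^3 - 6z^2 + 4z + 3) = 4z^3 - 6z^2 - 3.
N(4) = 157.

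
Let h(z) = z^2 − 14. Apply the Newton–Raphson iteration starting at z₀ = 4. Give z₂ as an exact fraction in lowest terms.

h'(z) = 2z.
h(4) = 2, h'(4) = 8, so z₁ = 4 − 2/8 = 15/4.
h(15/4) = 1/16, h'(15/4) = 15/2, so z₂ = (15/4) − (1/16)/(15/2) = 449/120.

449/120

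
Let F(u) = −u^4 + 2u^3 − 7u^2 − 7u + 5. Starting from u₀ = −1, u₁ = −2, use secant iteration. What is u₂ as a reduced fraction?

−45/43

F(−1) = 2, F(−2) = −41. u₂ = (−2) − (−41)·((−2) − (−1))/((−41) − 2) = −45/43.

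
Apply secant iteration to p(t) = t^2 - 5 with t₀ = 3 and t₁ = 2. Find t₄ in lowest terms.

521/233

p(3) = 4, p(2) = -1. t₂ = 2 - (-1)·(2 - 3)/((-1) - 4) = 11/5.
p(2) = -1, p(11/5) = -4/25. t₃ = (11/5) - (-4/25)·((11/5) - 2)/((-4/25) - (-1)) = 47/21.
p(11/5) = -4/25, p(47/21) = 4/441. t₄ = (47/21) - (4/441)·((47/21) - (11/5))/((4/441) - (-4/25)) = 521/233.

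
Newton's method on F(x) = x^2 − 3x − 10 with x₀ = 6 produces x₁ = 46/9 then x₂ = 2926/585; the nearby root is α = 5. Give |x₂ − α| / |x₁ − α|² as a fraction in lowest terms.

9/65

x₁ − α = 46/9 − 5 = 1/9, so |x₁ − α| = 1/9.
x₂ − α = 2926/585 − 5 = 1/585, so |x₂ − α| = 1/585.
|x₁ − α|² = 1/81.
Ratio = (1/585) / (1/81) = 9/65.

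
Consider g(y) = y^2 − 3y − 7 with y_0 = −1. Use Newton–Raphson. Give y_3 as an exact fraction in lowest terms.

−225296/146165

g'(y) = 2y − 3.
g(−1) = −3, g'(−1) = −5, so y_1 = (−1) − (−3)/(−5) = −8/5.
g(−8/5) = 9/25, g'(−8/5) = −31/5, so y_2 = (−8/5) − (9/25)/(−31/5) = −239/155.
g(−239/155) = 81/24025, g'(−239/155) = −943/155, so y_3 = (−239/155) − (81/24025)/(−943/155) = −225296/146165.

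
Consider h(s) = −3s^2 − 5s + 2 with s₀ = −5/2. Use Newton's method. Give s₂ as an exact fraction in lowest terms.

−23867/11920

h'(s) = −6s − 5.
h(−5/2) = −17/4, h'(−5/2) = 10, so s₁ = (−5/2) − (−17/4)/10 = −83/40.
h(−83/40) = −867/1600, h'(−83/40) = 149/20, so s₂ = (−83/40) − (−867/1600)/(149/20) = −23867/11920.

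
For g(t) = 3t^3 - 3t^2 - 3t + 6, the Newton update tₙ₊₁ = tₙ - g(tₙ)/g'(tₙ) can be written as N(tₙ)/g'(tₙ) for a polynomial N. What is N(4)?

330

g'(t) = 9t^2 - 6t - 3.
N(t) = t·g'(t) - g(t) = t·(9t^2 - 6t - 3) - (3t^3 - 3t^2 - 3t + 6) = 6t^3 - 3t^2 - 6.
N(4) = 330.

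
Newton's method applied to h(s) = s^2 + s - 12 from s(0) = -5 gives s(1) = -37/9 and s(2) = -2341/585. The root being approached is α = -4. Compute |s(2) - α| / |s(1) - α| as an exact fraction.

s(1) - α = -37/9 - (-4) = -37/9 + 4 = -1/9, so |s(1) - α| = 1/9.
s(2) - α = -2341/585 - (-4) = -2341/585 + 4 = -1/585, so |s(2) - α| = 1/585.
Ratio = (1/585) / (1/9) = 1/65.

1/65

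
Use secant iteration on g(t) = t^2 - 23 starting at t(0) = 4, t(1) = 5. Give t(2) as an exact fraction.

43/9

g(4) = -7, g(5) = 2. t(2) = 5 - 2·(5 - 4)/(2 - (-7)) = 43/9.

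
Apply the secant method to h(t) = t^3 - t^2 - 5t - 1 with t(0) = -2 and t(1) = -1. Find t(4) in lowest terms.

-152071/97421

h(-2) = -3, h(-1) = 2. t(2) = (-1) - 2·((-1) - (-2))/(2 - (-3)) = -7/5.
h(-1) = 2, h(-7/5) = 162/125. t(3) = (-7/5) - (162/125)·((-7/5) - (-1))/((162/125) - 2) = -47/22.
h(-7/5) = 162/125, h(-47/22) = -49329/10648. t(4) = (-47/22) - (-49329/10648)·((-47/22) - (-7/5))/((-49329/10648) - (162/125)) = -152071/97421.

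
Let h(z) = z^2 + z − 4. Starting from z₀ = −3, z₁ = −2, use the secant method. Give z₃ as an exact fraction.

−18/7

h(−3) = 2, h(−2) = −2. z₂ = (−2) − (−2)·((−2) − (−3))/((−2) − 2) = −5/2.
h(−2) = −2, h(−5/2) = −1/4. z₃ = (−5/2) − (−1/4)·((−5/2) − (−2))/((−1/4) − (−2)) = −18/7.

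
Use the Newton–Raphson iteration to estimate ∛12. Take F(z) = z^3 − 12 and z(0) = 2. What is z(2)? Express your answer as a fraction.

F'(z) = 3z^2.
F(2) = −4, F'(2) = 12, so z(1) = 2 − (−4)/12 = 7/3.
F(7/3) = 19/27, F'(7/3) = 49/3, so z(2) = (7/3) − (19/27)/(49/3) = 1010/441.

1010/441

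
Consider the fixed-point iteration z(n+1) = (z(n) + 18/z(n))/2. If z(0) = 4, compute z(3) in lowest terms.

665857/156944

z(1) = (4 + 18/4)/2 = 17/4.
z(2) = (17/4 + 18/(17/4))/2 = 577/136.
z(3) = (577/136 + 18/(577/136))/2 = 665857/156944.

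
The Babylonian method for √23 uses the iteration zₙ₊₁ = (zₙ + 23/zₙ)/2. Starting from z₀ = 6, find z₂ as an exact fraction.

z₁ = (6 + 23/6)/2 = 59/12.
z₂ = (59/12 + 23/(59/12))/2 = 6793/1416.

6793/1416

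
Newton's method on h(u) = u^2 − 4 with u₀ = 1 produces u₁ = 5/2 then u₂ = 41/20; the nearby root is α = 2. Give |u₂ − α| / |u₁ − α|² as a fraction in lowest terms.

u₁ − α = 5/2 − 2 = 1/2, so |u₁ − α| = 1/2.
u₂ − α = 41/20 − 2 = 1/20, so |u₂ − α| = 1/20.
|u₁ − α|² = 1/4.
Ratio = (1/20) / (1/4) = 1/5.

1/5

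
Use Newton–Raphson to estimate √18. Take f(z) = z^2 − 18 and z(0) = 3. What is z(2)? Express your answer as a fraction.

f'(z) = 2z.
f(3) = −9, f'(3) = 6, so z(1) = 3 − (−9)/6 = 9/2.
f(9/2) = 9/4, f'(9/2) = 9, so z(2) = (9/2) − (9/4)/9 = 17/4.

17/4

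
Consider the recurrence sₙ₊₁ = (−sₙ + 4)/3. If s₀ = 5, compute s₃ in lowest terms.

s₁ = (−5 + 4)/3 = −1/3.
s₂ = (−(−1/3) + 4)/3 = 13/9.
s₃ = (−(13/9) + 4)/3 = 23/27.

23/27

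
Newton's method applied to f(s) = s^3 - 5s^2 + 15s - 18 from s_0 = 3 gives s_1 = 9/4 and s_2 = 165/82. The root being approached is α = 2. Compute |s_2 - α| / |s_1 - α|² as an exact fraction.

8/41

s_1 - α = 9/4 - 2 = 1/4, so |s_1 - α| = 1/4.
s_2 - α = 165/82 - 2 = 1/82, so |s_2 - α| = 1/82.
|s_1 - α|² = 1/16.
Ratio = (1/82) / (1/16) = 8/41.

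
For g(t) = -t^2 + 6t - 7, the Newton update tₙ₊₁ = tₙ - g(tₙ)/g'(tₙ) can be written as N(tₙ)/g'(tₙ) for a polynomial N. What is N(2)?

3

g'(t) = -2t + 6.
N(t) = t·g'(t) - g(t) = t·(-2t + 6) - (-t^2 + 6t - 7) = -t^2 + 7.
N(2) = 3.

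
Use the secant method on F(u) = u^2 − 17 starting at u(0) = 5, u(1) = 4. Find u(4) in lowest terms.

F(5) = 8, F(4) = −1. u(2) = 4 − (−1)·(4 − 5)/((−1) − 8) = 37/9.
F(4) = −1, F(37/9) = −8/81. u(3) = (37/9) − (−8/81)·((37/9) − 4)/((−8/81) − (−1)) = 301/73.
F(37/9) = −8/81, F(301/73) = 8/5329. u(4) = (301/73) − (8/5329)·((301/73) − (37/9))/((8/5329) − (−8/81)) = 11153/2705.

11153/2705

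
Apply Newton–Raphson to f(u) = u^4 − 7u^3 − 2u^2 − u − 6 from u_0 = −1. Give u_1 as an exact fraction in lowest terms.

f'(u) = 4u^3 − 21u^2 − 4u − 1.
f(−1) = 1, f'(−1) = −22, so u_1 = (−1) − 1/(−22) = −21/22.

−21/22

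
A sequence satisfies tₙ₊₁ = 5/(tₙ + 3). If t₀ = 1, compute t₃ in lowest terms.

85/71

t₁ = 5/(1 + 3) = 5/4.
t₂ = 5/(5/4 + 3) = 20/17.
t₃ = 5/(20/17 + 3) = 85/71.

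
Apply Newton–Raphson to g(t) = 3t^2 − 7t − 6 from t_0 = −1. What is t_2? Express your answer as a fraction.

−1257/1885

g'(t) = 6t − 7.
g(−1) = 4, g'(−1) = −13, so t_1 = (−1) − 4/(−13) = −9/13.
g(−9/13) = 48/169, g'(−9/13) = −145/13, so t_2 = (−9/13) − (48/169)/(−145/13) = −1257/1885.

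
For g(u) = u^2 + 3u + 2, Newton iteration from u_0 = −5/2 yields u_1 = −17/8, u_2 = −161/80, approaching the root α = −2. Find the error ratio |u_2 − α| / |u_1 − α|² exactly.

4/5

u_1 − α = −17/8 − (−2) = −17/8 + 2 = −1/8, so |u_1 − α| = 1/8.
u_2 − α = −161/80 − (−2) = −161/80 + 2 = −1/80, so |u_2 − α| = 1/80.
|u_1 − α|² = 1/64.
Ratio = (1/80) / (1/64) = 4/5.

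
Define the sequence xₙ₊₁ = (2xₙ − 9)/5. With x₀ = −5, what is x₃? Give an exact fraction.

−391/125

x₁ = (2·(−5) − 9)/5 = −19/5.
x₂ = (2·(−19/5) − 9)/5 = −83/25.
x₃ = (2·(−83/25) − 9)/5 = −391/125.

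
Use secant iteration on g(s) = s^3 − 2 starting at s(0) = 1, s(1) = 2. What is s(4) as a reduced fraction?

g(1) = −1, g(2) = 6. s(2) = 2 − 6·(2 − 1)/(6 − (−1)) = 8/7.
g(2) = 6, g(8/7) = −174/343. s(3) = (8/7) − (−174/343)·((8/7) − 2)/((−174/343) − 6) = 75/62.
g(8/7) = −174/343, g(75/62) = −54781/238328. s(4) = (75/62) − (−54781/238328)·((75/62) − (8/7))/((−54781/238328) − (−174/343)) = 989312/782041.

989312/782041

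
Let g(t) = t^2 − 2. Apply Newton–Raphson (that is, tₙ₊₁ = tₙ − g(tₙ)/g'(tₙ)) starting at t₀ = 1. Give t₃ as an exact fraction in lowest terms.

g'(t) = 2t.
g(1) = −1, g'(1) = 2, so t₁ = 1 − (−1)/2 = 3/2.
g(3/2) = 1/4, g'(3/2) = 3, so t₂ = (3/2) − (1/4)/3 = 17/12.
g(17/12) = 1/144, g'(17/12) = 17/6, so t₃ = (17/12) − (1/144)/(17/6) = 577/408.

577/408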